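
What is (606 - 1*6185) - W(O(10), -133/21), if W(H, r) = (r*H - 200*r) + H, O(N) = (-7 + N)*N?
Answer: -20057/3 ≈ -6685.7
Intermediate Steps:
O(N) = N*(-7 + N)
W(H, r) = H - 200*r + H*r (W(H, r) = (H*r - 200*r) + H = (-200*r + H*r) + H = H - 200*r + H*r)
(606 - 1*6185) - W(O(10), -133/21) = (606 - 1*6185) - (10*(-7 + 10) - (-26600)/21 + (10*(-7 + 10))*(-133/21)) = (606 - 6185) - (10*3 - (-26600)/21 + (10*3)*(-133*1/21)) = -5579 - (30 - 200*(-19/3) + 30*(-19/3)) = -5579 - (30 + 3800/3 - 190) = -5579 - 1*3320/3 = -5579 - 3320/3 = -20057/3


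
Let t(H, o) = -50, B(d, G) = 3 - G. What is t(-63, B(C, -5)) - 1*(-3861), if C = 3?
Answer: 3811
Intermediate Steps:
t(-63, B(C, -5)) - 1*(-3861) = -50 - 1*(-3861) = -50 + 3861 = 3811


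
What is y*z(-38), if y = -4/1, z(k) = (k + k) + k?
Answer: 456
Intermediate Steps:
z(k) = 3*k (z(k) = 2*k + k = 3*k)
y = -4 (y = -4*1 = -4)
y*z(-38) = -12*(-38) = -4*(-114) = 456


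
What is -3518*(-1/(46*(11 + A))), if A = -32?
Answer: -1759/483 ≈ -3.6418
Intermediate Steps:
-3518*(-1/(46*(11 + A))) = -3518*(-1/(46*(11 - 32))) = -3518/((-46*(-21))) = -3518/966 = -3518*1/966 = -1759/483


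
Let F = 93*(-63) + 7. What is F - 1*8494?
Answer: -14346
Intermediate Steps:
F = -5852 (F = -5859 + 7 = -5852)
F - 1*8494 = -5852 - 1*8494 = -5852 - 8494 = -14346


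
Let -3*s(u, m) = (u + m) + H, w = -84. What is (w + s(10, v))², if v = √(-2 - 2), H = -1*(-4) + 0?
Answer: 23584/3 + 1064*I/9 ≈ 7861.3 + 118.22*I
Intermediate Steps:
H = 4 (H = 4 + 0 = 4)
v = 2*I (v = √(-4) = 2*I ≈ 2.0*I)
s(u, m) = -4/3 - m/3 - u/3 (s(u, m) = -((u + m) + 4)/3 = -((m + u) + 4)/3 = -(4 + m + u)/3 = -4/3 - m/3 - u/3)
(w + s(10, v))² = (-84 + (-4/3 - 2*I/3 - ⅓*10))² = (-84 + (-4/3 - 2*I/3 - 10/3))² = (-84 + (-14/3 - 2*I/3))² = (-266/3 - 2*I/3)²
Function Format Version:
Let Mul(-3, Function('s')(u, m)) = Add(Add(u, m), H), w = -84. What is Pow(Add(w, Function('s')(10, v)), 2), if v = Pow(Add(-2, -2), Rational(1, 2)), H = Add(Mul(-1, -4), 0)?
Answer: Add(Rational(23584, 3), Mul(Rational(1064, 9), I)) ≈ Add(7861.3, Mul(118.22, I))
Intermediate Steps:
H = 4 (H = Add(4, 0) = 4)
v = Mul(2, I) (v = Pow(-4, Rational(1, 2)) = Mul(2, I) ≈ Mul(2.0000, I))
Function('s')(u, m) = Add(Rational(-4, 3), Mul(Rational(-1, 3), m), Mul(Rational(-1, 3), u)) (Function('s')(u, m) = Mul(Rational(-1, 3), Add(Add(u, m), 4)) = Mul(Rational(-1, 3), Add(Add(m, u), 4)) = Mul(Rational(-1, 3), Add(4, m, u)) = Add(Rational(-4, 3), Mul(Rational(-1, 3), m), Mul(Rational(-1, 3), u)))
Pow(Add(w, Function('s')(10, v)), 2) = Pow(Add(-84, Add(Rational(-4, 3), Mul(Rational(-1, 3), Mul(2, I)), Mul(Rational(-1, 3), 10))), 2) = Pow(Add(-84, Add(Rational(-4, 3), Mul(Rational(-2, 3), I), Rational(-10, 3))), 2) = Pow(Add(-84, Add(Rational(-14, 3), Mul(Rational(-2, 3), I))), 2) = Pow(Add(Rational(-266, 3), Mul(Rational(-2, 3), I)), 2)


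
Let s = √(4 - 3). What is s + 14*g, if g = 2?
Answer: 29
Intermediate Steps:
s = 1 (s = √1 = 1)
s + 14*g = 1 + 14*2 = 1 + 28 = 29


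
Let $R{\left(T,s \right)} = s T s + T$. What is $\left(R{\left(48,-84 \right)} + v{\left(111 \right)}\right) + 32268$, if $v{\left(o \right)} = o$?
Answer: $371115$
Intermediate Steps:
$R{\left(T,s \right)} = T + T s^{2}$ ($R{\left(T,s \right)} = T s s + T = T s^{2} + T = T + T s^{2}$)
$\left(R{\left(48,-84 \right)} + v{\left(111 \right)}\right) + 32268 = \left(48 \left(1 + \left(-84\right)^{2}\right) + 111\right) + 32268 = \left(48 \left(1 + 7056\right) + 111\right) + 32268 = \left(48 \cdot 7057 + 111\right) + 32268 = \left(338736 + 111\right) + 32268 = 338847 + 32268 = 371115$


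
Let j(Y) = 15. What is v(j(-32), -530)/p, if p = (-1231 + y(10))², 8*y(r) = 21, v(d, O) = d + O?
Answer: -32960/96569929 ≈ -0.00034131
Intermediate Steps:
v(d, O) = O + d
y(r) = 21/8 (y(r) = (⅛)*21 = 21/8)
p = 96569929/64 (p = (-1231 + 21/8)² = (-9827/8)² = 96569929/64 ≈ 1.5089e+6)
v(j(-32), -530)/p = (-530 + 15)/(96569929/64) = -515*64/96569929 = -32960/96569929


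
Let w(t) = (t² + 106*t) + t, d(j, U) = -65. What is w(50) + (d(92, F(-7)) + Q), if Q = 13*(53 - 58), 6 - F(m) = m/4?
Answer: 7720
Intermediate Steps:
F(m) = 6 - m/4
w(t) = t² + 107*t
Q = -65 (Q = 13*(-5) = -65)
w(50) + (d(92, F(-7)) + Q) = 50*(107 + 50) + (-65 - 65) = 50*157 - 130 = 7850 - 130 = 7720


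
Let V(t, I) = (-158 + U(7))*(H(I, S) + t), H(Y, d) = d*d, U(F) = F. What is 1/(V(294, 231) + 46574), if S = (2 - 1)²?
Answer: 1/2029 ≈ 0.00049285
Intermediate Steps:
S = 1 (S = 1² = 1)
H(Y, d) = d²
V(t, I) = -151 - 151*t (V(t, I) = (-158 + 7)*(1² + t) = -151*(1 + t) = -151 - 151*t)
1/(V(294, 231) + 46574) = 1/((-151 - 151*294) + 46574) = 1/((-151 - 44394) + 46574) = 1/(-44545 + 46574) = 1/2029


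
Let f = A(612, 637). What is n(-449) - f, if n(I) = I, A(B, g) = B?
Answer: -1061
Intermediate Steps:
f = 612
n(-449) - f = -449 - 1*612 = -449 - 612 = -1061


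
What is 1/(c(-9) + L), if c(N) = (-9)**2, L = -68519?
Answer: -1/68438 ≈ -1.4612e-5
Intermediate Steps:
c(N) = 81
1/(c(-9) + L) = 1/(81 - 68519) = 1/(-68438) = -1/68438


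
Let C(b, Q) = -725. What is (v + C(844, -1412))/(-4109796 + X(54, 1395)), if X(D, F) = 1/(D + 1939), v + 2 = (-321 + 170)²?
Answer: -43993482/8190823427 ≈ -0.0053711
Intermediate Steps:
v = 22799 (v = -2 + (-321 + 170)² = -2 + (-151)² = -2 + 22801 = 22799)
X(D, F) = 1/(1939 + D)
(v + C(844, -1412))/(-4109796 + X(54, 1395)) = (22799 - 725)/(-4109796 + 1/(1939 + 54)) = 22074/(-4109796 + 1/1993) = 22074/(-8190823427/1993) = 22074*(-1993/8190823427) = -43993482/8190823427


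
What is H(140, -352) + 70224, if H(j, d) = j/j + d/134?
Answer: 4704899/67 ≈ 70222.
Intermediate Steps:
H(j, d) = 1 + d/134 (H(j, d) = 1 + d*(1/134) = 1 + d/134)
H(140, -352) + 70224 = (1 + (1/134)*(-352)) + 70224 = (1 - 176/67) + 70224 = -109/67 + 70224 = 4704899/67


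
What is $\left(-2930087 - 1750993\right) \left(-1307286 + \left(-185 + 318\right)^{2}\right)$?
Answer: $6036706724760$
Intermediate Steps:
$\left(-2930087 - 1750993\right) \left(-1307286 + \left(-185 + 318\right)^{2}\right) = - 4681080 \left(-1307286 + 133^{2}\right) = - 4681080 \left(-1307286 + 17689\right) = \left(-4681080\right) \left(-1289597\right) = 6036706724760$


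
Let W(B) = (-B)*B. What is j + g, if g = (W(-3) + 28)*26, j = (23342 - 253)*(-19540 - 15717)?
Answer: -814048379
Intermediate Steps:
W(B) = -B²
j = -814048873 (j = 23089*(-35257) = -814048873)
g = 494 (g = (-1*(-3)² + 28)*26 = (-1*9 + 28)*26 = (-9 + 28)*26 = 19*26 = 494)
j + g = -814048873 + 494 = -814048379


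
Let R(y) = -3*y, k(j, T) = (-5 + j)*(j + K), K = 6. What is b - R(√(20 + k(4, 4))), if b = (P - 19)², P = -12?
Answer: 961 + 3*√10 ≈ 970.49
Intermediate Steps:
k(j, T) = (-5 + j)*(6 + j) (k(j, T) = (-5 + j)*(j + 6) = (-5 + j)*(6 + j))
b = 961 (b = (-12 - 19)² = (-31)² = 961)
b - R(√(20 + k(4, 4))) = 961 - (-3)*√(20 + (-30 + 4 + 4²)) = 961 - (-3)*√(20 + (-30 + 4 + 16)) = 961 - (-3)*√(20 - 10) = 961 - (-3)*√10 = 961 + 3*√10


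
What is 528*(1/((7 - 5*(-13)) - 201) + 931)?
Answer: 21137248/43 ≈ 4.9156e+5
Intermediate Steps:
528*(1/((7 - 5*(-13)) - 201) + 931) = 528*(1/((7 + 65) - 201) + 931) = 528*(1/(72 - 201) + 931) = 528*(1/(-129) + 931) = 528*(-1/129 + 931) = 528*(120098/129) = 21137248/43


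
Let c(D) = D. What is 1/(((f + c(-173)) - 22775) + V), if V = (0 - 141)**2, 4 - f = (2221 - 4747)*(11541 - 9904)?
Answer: 1/4131999 ≈ 2.4201e-7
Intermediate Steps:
f = 4135066 (f = 4 - (2221 - 4747)*(11541 - 9904) = 4 - (-2526)*1637 = 4 - 1*(-4135062) = 4 + 4135062 = 4135066)
V = 19881 (V = (-141)**2 = 19881)
1/(((f + c(-173)) - 22775) + V) = 1/(((4135066 - 173) - 22775) + 19881) = 1/((4134893 - 22775) + 19881) = 1/(4112118 + 19881) = 1/4131999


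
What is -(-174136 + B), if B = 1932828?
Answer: -1758692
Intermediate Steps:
-(-174136 + B) = -(-174136 + 1932828) = -1*1758692 = -1758692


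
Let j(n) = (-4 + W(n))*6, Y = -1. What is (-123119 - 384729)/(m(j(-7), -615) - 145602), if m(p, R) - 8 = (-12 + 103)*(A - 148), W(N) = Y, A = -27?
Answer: 507848/161519 ≈ 3.1442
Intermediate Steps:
W(N) = -1
j(n) = -30 (j(n) = (-4 - 1)*6 = -5*6 = -30)
m(p, R) = -15917 (m(p, R) = 8 + (-12 + 103)*(-27 - 148) = 8 + 91*(-175) = 8 - 15925 = -15917)
(-123119 - 384729)/(m(j(-7), -615) - 145602) = (-123119 - 384729)/(-15917 - 145602) = -507848/(-161519) = -507848*(-1/161519) = 507848/161519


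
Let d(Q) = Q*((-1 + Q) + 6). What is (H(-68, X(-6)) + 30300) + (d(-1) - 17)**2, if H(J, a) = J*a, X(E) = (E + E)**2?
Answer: 20949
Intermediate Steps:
X(E) = 4*E**2 (X(E) = (2*E)**2 = 4*E**2)
d(Q) = Q*(5 + Q)
(H(-68, X(-6)) + 30300) + (d(-1) - 17)**2 = (-272*(-6)**2 + 30300) + (-(5 - 1) - 17)**2 = (-272*36 + 30300) + (-1*4 - 17)**2 = (-68*144 + 30300) + (-4 - 17)**2 = (-9792 + 30300) + (-21)**2 = 20508 + 441 = 20949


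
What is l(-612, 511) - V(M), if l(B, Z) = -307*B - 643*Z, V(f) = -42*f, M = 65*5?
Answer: -127039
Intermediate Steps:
M = 325
l(B, Z) = -643*Z - 307*B
l(-612, 511) - V(M) = (-643*511 - 307*(-612)) - (-42)*325 = (-328573 + 187884) - 1*(-13650) = -140689 + 13650 = -127039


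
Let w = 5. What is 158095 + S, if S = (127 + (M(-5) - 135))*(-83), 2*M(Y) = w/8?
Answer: 2539729/16 ≈ 1.5873e+5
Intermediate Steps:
M(Y) = 5/16 (M(Y) = (5/8)/2 = (5*(1/8))/2 = (1/2)*(5/8) = 5/16)
S = 10209/16 (S = (127 + (5/16 - 135))*(-83) = (127 - 2155/16)*(-83) = -123/16*(-83) = 10209/16 ≈ 638.06)
158095 + S = 158095 + 10209/16 = 2539729/16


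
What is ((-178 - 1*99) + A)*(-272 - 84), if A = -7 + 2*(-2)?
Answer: 102528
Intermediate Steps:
A = -11 (A = -7 - 4 = -11)
((-178 - 1*99) + A)*(-272 - 84) = ((-178 - 1*99) - 11)*(-272 - 84) = ((-178 - 99) - 11)*(-356) = (-277 - 11)*(-356) = -288*(-356) = 102528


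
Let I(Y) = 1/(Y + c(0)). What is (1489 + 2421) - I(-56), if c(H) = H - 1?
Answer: 222871/57 ≈ 3910.0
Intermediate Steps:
c(H) = -1 + H
I(Y) = 1/(-1 + Y) (I(Y) = 1/(Y + (-1 + 0)) = 1/(Y - 1) = 1/(-1 + Y))
(1489 + 2421) - I(-56) = (1489 + 2421) - 1/(-1 - 56) = 3910 - 1/(-57) = 3910 - 1*(-1/57) = 3910 + 1/57 = 222871/57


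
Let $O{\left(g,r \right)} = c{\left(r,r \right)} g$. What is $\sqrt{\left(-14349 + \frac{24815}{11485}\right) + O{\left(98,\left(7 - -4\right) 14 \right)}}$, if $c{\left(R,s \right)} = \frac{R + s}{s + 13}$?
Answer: $\frac{i \sqrt{2084515549154618}}{383599} \approx 119.02 i$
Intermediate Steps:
$c{\left(R,s \right)} = \frac{R + s}{13 + s}$
$O{\left(g,r \right)} = \frac{2 g r}{13 + r}$ ($O{\left(g,r \right)} = \frac{r + r}{13 + r} g = \frac{2 r}{13 + r} g = \frac{2 g r}{13 + r}$)
$\sqrt{\left(-14349 + \frac{24815}{11485}\right) + O{\left(98,\left(7 - -4\right) 14 \right)}} = \sqrt{\left(-14349 + \frac{24815}{11485}\right) + 2 \cdot 98 \left(7 - -4\right) 14 \frac{1}{13 + \left(7 - -4\right) 14}} = \sqrt{\left(-14349 + 24815 \cdot \frac{1}{11485}\right) + 2 \cdot 98 \left(7 + 4\right) 14 \frac{1}{13 + \left(7 + 4\right) 14}} = \sqrt{\left(-14349 + \frac{4963}{2297}\right) + 2 \cdot 98 \cdot 11 \cdot 14 \frac{1}{13 + 11 \cdot 14}} = \sqrt{- \frac{32954690}{2297} + 2 \cdot 98 \cdot 154 \frac{1}{13 + 154}} = \sqrt{- \frac{32954690}{2297} + 2 \cdot 98 \cdot 154 \cdot \frac{1}{167}} = \sqrt{- \frac{32954690}{2297} + \frac{30184}{167}} = \sqrt{- \frac{5434100582}{383599}} = \frac{i \sqrt{2084515549154618}}{383599}$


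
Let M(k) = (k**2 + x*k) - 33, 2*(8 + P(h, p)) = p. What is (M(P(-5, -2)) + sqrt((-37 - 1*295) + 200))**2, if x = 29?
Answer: 45237 - 852*I*sqrt(33) ≈ 45237.0 - 4894.4*I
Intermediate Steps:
P(h, p) = -8 + p/2
M(k) = -33 + k**2 + 29*k (M(k) = (k**2 + 29*k) - 33 = -33 + k**2 + 29*k)
(M(P(-5, -2)) + sqrt((-37 - 1*295) + 200))**2 = ((-33 + (-8 + (1/2)*(-2))**2 + 29*(-8 + (1/2)*(-2))) + sqrt((-37 - 1*295) + 200))**2 = ((-33 + (-8 - 1)**2 + 29*(-8 - 1)) + sqrt((-37 - 295) + 200))**2 = ((-33 + (-9)**2 + 29*(-9)) + sqrt(-332 + 200))**2 = ((-33 + 81 - 261) + sqrt(-132))**2 = (-213 + 2*I*sqrt(33))**2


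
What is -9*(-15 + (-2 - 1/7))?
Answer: 1080/7 ≈ 154.29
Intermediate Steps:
-9*(-15 + (-2 - 1/7)) = -9*(-15 + (-2 - 1*⅐)) = -9*(-15 + (-2 - ⅐)) = -9*(-15 - 15/7) = -9*(-120/7) = 1080/7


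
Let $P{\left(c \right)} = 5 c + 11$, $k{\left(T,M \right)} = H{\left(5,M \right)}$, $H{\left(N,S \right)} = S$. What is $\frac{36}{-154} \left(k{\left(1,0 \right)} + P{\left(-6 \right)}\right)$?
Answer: $\frac{342}{77} \approx 4.4416$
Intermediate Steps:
$k{\left(T,M \right)} = M$
$P{\left(c \right)} = 11 + 5 c$
$\frac{36}{-154} \left(k{\left(1,0 \right)} + P{\left(-6 \right)}\right) = \frac{36}{-154} \left(0 + \left(11 + 5 \left(-6\right)\right)\right) = 36 \left(- \frac{1}{154}\right) \left(0 + \left(11 - 30\right)\right) = - \frac{18 \left(0 - 19\right)}{77} = \left(- \frac{18}{77}\right) \left(-19\right) = \frac{342}{77}$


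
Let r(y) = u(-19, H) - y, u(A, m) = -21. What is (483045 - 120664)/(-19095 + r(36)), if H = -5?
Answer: -362381/19152 ≈ -18.921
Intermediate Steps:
r(y) = -21 - y
(483045 - 120664)/(-19095 + r(36)) = (483045 - 120664)/(-19095 + (-21 - 1*36)) = 362381/(-19095 + (-21 - 36)) = 362381/(-19095 - 57) = 362381/(-19152) = 362381*(-1/19152) = -362381/19152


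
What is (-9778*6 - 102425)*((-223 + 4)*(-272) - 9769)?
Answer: -8022270307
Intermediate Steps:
(-9778*6 - 102425)*((-223 + 4)*(-272) - 9769) = (-58668 - 102425)*(-219*(-272) - 9769) = -161093*(59568 - 9769) = -161093*49799 = -8022270307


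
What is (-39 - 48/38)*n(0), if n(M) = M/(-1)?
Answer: 0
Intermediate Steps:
n(M) = -M (n(M) = M*(-1) = -M)
(-39 - 48/38)*n(0) = (-39 - 48/38)*(-1*0) = (-39 - 48*1/38)*0 = (-39 - 24/19)*0 = -765/19*0 = 0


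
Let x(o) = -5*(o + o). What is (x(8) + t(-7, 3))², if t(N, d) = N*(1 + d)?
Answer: 11664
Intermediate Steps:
x(o) = -10*o
(x(8) + t(-7, 3))² = (-10*8 - 7*(1 + 3))² = (-80 - 7*4)² = (-80 - 28)² = (-108)² = 11664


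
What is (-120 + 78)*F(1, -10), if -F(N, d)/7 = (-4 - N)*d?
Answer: 14700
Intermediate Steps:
F(N, d) = -7*d*(-4 - N) (F(N, d) = -7*(-4 - N)*d = -7*d*(-4 - N))
(-120 + 78)*F(1, -10) = (-120 + 78)*(7*(-10)*(4 + 1)) = -294*(-10)*5 = -42*(-350) = 14700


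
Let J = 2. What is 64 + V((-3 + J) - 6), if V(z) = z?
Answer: 57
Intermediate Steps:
64 + V((-3 + J) - 6) = 64 + ((-3 + 2) - 6) = 64 + (-1 - 6) = 64 - 7 = 57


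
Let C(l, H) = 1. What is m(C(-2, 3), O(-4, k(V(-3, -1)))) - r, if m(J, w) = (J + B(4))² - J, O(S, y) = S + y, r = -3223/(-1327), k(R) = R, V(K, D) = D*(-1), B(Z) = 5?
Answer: 43222/1327 ≈ 32.571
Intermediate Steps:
V(K, D) = -D
r = 3223/1327 (r = -3223*(-1/1327) = 3223/1327 ≈ 2.4288)
m(J, w) = (5 + J)² - J (m(J, w) = (J + 5)² - J = (5 + J)² - J)
m(C(-2, 3), O(-4, k(V(-3, -1)))) - r = ((5 + 1)² - 1*1) - 1*3223/1327 = (6² - 1) - 3223/1327 = (36 - 1) - 3223/1327 = 35 - 3223/1327 = 43222/1327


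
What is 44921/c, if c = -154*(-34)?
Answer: 44921/5236 ≈ 8.5793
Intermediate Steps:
c = 5236
44921/c = 44921/5236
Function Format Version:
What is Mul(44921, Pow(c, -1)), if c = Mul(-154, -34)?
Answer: Rational(44921, 5236) ≈ 8.5793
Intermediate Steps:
c = 5236
Mul(44921, Pow(c, -1)) = Mul(44921, Pow(5236, -1)) = Mul(44921, Rational(1, 5236)) = Rational(44921, 5236)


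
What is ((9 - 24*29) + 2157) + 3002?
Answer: 4472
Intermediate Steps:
((9 - 24*29) + 2157) + 3002 = ((9 - 696) + 2157) + 3002 = (-687 + 2157) + 3002 = 1470 + 3002 = 4472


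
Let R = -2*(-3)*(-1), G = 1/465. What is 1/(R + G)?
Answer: -465/2789 ≈ -0.16673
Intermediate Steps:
G = 1/465 ≈ 0.0021505
R = -6 (R = 6*(-1) = -6)
1/(R + G) = 1/(-6 + 1/465) = 1/(-2789/465) = -465/2789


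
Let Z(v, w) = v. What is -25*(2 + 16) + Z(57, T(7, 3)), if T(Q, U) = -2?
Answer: -393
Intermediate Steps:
-25*(2 + 16) + Z(57, T(7, 3)) = -25*(2 + 16) + 57 = -25*18 + 57 = -450 + 57 = -393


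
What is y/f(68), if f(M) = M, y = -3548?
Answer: -887/17 ≈ -52.176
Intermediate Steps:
y/f(68) = -3548/68 = -3548*1/68 = -887/17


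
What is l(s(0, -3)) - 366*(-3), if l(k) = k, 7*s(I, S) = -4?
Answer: 7682/7 ≈ 1097.4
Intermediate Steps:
s(I, S) = -4/7 (s(I, S) = (⅐)*(-4) = -4/7)
l(s(0, -3)) - 366*(-3) = -4/7 - 366*(-3) = -4/7 - 1*(-1098) = -4/7 + 1098 = 7682/7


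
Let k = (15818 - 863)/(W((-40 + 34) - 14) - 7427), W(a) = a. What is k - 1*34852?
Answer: -259557799/7447 ≈ -34854.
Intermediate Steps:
k = -14955/7447 (k = (15818 - 863)/(((-40 + 34) - 14) - 7427) = 14955/((-6 - 14) - 7427) = 14955/(-20 - 7427) = 14955/(-7447) = 14955*(-1/7447) = -14955/7447 ≈ -2.0082)
k - 1*34852 = -14955/7447 - 1*34852 = -14955/7447 - 34852 = -259557799/7447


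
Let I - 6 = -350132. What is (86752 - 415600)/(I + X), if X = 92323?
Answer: 25296/19831 ≈ 1.2756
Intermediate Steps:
I = -350126 (I = 6 - 350132 = -350126)
(86752 - 415600)/(I + X) = (86752 - 415600)/(-350126 + 92323) = -328848/(-257803) = -328848*(-1/257803) = 25296/19831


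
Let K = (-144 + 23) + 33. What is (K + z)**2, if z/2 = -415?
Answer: 842724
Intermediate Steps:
z = -830 (z = 2*(-415) = -830)
K = -88 (K = -121 + 33 = -88)
(K + z)**2 = (-88 - 830)**2 = (-918)**2 = 842724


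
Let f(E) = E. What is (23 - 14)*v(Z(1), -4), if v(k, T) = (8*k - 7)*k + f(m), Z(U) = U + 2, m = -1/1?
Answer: 450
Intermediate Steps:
m = -1 (m = -1*1 = -1)
Z(U) = 2 + U
v(k, T) = -1 + k*(-7 + 8*k) (v(k, T) = (8*k - 7)*k - 1 = (-7 + 8*k)*k - 1 = k*(-7 + 8*k) - 1 = -1 + k*(-7 + 8*k))
(23 - 14)*v(Z(1), -4) = (23 - 14)*(-1 - 7*(2 + 1) + 8*(2 + 1)**2) = 9*(-1 - 7*3 + 8*3**2) = 9*(-1 - 21 + 8*9) = 9*(-1 - 21 + 72) = 9*50 = 450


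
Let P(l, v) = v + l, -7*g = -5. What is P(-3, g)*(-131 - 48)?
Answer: 2864/7 ≈ 409.14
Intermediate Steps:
g = 5/7 (g = -⅐*(-5) = 5/7 ≈ 0.71429)
P(l, v) = l + v
P(-3, g)*(-131 - 48) = (-3 + 5/7)*(-131 - 48) = -16/7*(-179) = 2864/7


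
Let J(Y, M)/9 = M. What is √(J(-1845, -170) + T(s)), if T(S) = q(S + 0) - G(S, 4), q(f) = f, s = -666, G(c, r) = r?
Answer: 10*I*√22 ≈ 46.904*I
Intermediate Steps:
J(Y, M) = 9*M
T(S) = -4 + S (T(S) = (S + 0) - 1*4 = S - 4 = -4 + S)
√(J(-1845, -170) + T(s)) = √(9*(-170) + (-4 - 666)) = √(-1530 - 670) = √(-2200) = 10*I*√22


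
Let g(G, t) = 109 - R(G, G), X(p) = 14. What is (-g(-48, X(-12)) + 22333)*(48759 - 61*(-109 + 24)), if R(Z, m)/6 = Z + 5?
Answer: 1184933904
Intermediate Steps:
R(Z, m) = 30 + 6*Z (R(Z, m) = 6*(Z + 5) = 6*(5 + Z) = 30 + 6*Z)
g(G, t) = 79 - 6*G (g(G, t) = 109 - (30 + 6*G) = 109 + (-30 - 6*G) = 79 - 6*G)
(-g(-48, X(-12)) + 22333)*(48759 - 61*(-109 + 24)) = (-(79 - 6*(-48)) + 22333)*(48759 - 61*(-109 + 24)) = (-(79 + 288) + 22333)*(48759 - 61*(-85)) = (-1*367 + 22333)*(48759 + 5185) = (-367 + 22333)*53944 = 21966*53944 = 1184933904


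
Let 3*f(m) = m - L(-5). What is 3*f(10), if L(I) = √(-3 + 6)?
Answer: 10 - √3 ≈ 8.2679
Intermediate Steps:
L(I) = √3
f(m) = -√3/3 + m/3 (f(m) = (m - √3)/3 = -√3/3 + m/3)
3*f(10) = 3*(-√3/3 + (⅓)*10) = 3*(-√3/3 + 10/3) = 3*(10/3 - √3/3) = 10 - √3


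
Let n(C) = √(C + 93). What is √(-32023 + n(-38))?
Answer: √(-32023 + √55) ≈ 178.93*I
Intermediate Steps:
n(C) = √(93 + C)
√(-32023 + n(-38)) = √(-32023 + √(93 - 38)) = √(-32023 + √55)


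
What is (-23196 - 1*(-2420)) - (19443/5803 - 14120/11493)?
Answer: -1385773550143/66693879 ≈ -20778.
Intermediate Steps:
(-23196 - 1*(-2420)) - (19443/5803 - 14120/11493) = (-23196 + 2420) - (19443*(1/5803) - 14120*1/11493) = -20776 - (19443/5803 - 14120/11493) = -20776 - 1*141520039/66693879 = -20776 - 141520039/66693879 = -1385773550143/66693879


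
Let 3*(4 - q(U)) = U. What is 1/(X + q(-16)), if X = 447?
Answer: 3/1369 ≈ 0.0021914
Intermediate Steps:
q(U) = 4 - U/3
1/(X + q(-16)) = 1/(447 + (4 - ⅓*(-16))) = 1/(447 + (4 + 16/3)) = 1/(447 + 28/3) = 1/(1369/3) = 3/1369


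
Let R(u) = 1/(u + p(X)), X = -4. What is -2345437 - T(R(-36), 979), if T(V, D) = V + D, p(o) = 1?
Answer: -82124559/35 ≈ -2.3464e+6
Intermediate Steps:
R(u) = 1/(1 + u) (R(u) = 1/(u + 1) = 1/(1 + u))
T(V, D) = D + V
-2345437 - T(R(-36), 979) = -2345437 - (979 + 1/(1 - 36)) = -2345437 - (979 + 1/(-35)) = -2345437 - (979 - 1/35) = -2345437 - 1*34264/35 = -2345437 - 34264/35 = -82124559/35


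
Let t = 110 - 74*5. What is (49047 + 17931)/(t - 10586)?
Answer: -33489/5423 ≈ -6.1754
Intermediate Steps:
t = -260 (t = 110 - 370 = -260)
(49047 + 17931)/(t - 10586) = (49047 + 17931)/(-260 - 10586) = 66978/(-10846) = 66978*(-1/10846) = -33489/5423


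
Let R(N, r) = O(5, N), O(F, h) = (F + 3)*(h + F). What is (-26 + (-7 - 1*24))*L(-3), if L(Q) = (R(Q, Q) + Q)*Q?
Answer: 2223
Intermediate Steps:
O(F, h) = (3 + F)*(F + h)
R(N, r) = 40 + 8*N (R(N, r) = 5² + 3*5 + 3*N + 5*N = 25 + 15 + 3*N + 5*N = 40 + 8*N)
L(Q) = Q*(40 + 9*Q) (L(Q) = ((40 + 8*Q) + Q)*Q = (40 + 9*Q)*Q = Q*(40 + 9*Q))
(-26 + (-7 - 1*24))*L(-3) = (-26 + (-7 - 1*24))*(-3*(40 + 9*(-3))) = (-26 + (-7 - 24))*(-3*(40 - 27)) = (-26 - 31)*(-3*13) = -57*(-39) = 2223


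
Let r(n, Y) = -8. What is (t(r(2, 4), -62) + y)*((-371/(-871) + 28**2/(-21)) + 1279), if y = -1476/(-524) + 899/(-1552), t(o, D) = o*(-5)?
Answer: 6967789786403/132813564 ≈ 52463.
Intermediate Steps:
t(o, D) = -5*o
y = 454919/203312 (y = -1476*(-1/524) + 899*(-1/1552) = 369/131 - 899/1552 = 454919/203312 ≈ 2.2375)
(t(r(2, 4), -62) + y)*((-371/(-871) + 28**2/(-21)) + 1279) = (-5*(-8) + 454919/203312)*((-371/(-871) + 28**2/(-21)) + 1279) = (40 + 454919/203312)*((-371*(-1/871) + 784*(-1/21)) + 1279) = 8587399*((371/871 - 112/3) + 1279)/203312 = 8587399*(-96439/2613 + 1279)/203312 = (8587399/203312)*(3245588/2613) = 6967789786403/132813564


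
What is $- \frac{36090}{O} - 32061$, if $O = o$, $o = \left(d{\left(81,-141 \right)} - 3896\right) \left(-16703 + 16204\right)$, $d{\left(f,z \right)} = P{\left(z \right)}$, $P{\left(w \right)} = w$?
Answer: $- \frac{64585734333}{2014463} \approx -32061.0$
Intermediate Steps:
$d{\left(f,z \right)} = z$
$o = 2014463$ ($o = \left(-141 - 3896\right) \left(-16703 + 16204\right) = \left(-4037\right) \left(-499\right) = 2014463$)
$O = 2014463$
$- \frac{36090}{O} - 32061 = - \frac{36090}{2014463} - 32061 = - \frac{64585734333}{2014463}$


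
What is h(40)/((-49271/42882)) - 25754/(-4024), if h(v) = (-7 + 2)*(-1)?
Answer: 203069747/99133252 ≈ 2.0485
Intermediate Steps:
h(v) = 5 (h(v) = -5*(-1) = 5)
h(40)/((-49271/42882)) - 25754/(-4024) = 5/((-49271/42882)) - 25754/(-4024) = 5/((-49271*1/42882)) - 25754*(-1/4024) = 5/(-49271/42882) + 12877/2012 = 5*(-42882/49271) + 12877/2012 = -214410/49271 + 12877/2012 = 203069747/99133252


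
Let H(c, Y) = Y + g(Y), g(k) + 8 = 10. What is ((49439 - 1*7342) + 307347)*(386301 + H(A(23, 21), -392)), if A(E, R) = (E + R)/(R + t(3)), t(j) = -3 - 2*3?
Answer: 134854283484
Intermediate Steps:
g(k) = 2 (g(k) = -8 + 10 = 2)
t(j) = -9 (t(j) = -3 - 6 = -9)
A(E, R) = (E + R)/(-9 + R) (A(E, R) = (E + R)/(R - 9) = (E + R)/(-9 + R))
H(c, Y) = 2 + Y (H(c, Y) = Y + 2 = 2 + Y)
((49439 - 1*7342) + 307347)*(386301 + H(A(23, 21), -392)) = ((49439 - 1*7342) + 307347)*(386301 + (2 - 392)) = ((49439 - 7342) + 307347)*(386301 - 390) = (42097 + 307347)*385911 = 349444*385911 = 134854283484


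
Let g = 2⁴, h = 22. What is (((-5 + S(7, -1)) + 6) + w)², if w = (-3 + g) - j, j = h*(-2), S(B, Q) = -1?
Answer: 3249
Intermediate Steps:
j = -44 (j = 22*(-2) = -44)
g = 16
w = 57 (w = (-3 + 16) - 1*(-44) = 13 + 44 = 57)
(((-5 + S(7, -1)) + 6) + w)² = (((-5 - 1) + 6) + 57)² = ((-6 + 6) + 57)² = (0 + 57)² = 57² = 3249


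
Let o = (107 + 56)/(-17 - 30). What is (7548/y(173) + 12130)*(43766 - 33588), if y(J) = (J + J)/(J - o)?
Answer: 1322433504308/8131 ≈ 1.6264e+8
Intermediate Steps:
o = -163/47 (o = 163/(-47) = 163*(-1/47) = -163/47 ≈ -3.4681)
y(J) = 2*J/(163/47 + J) (y(J) = (J + J)/(J - 1*(-163/47)) = (2*J)/(J + 163/47) = (2*J)/(163/47 + J) = 2*J/(163/47 + J))
(7548/y(173) + 12130)*(43766 - 33588) = (7548/((94*173/(163 + 47*173))) + 12130)*(43766 - 33588) = (7548/((94*173/(163 + 8131))) + 12130)*10178 = (7548/((94*173/8294)) + 12130)*10178 = (7548/((94*173*(1/8294))) + 12130)*10178 = (7548/(8131/4147) + 12130)*10178 = (7548*(4147/8131) + 12130)*10178 = (31301556/8131 + 12130)*10178 = (129930586/8131)*10178 = 1322433504308/8131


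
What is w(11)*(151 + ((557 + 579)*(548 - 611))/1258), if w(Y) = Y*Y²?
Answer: 78788545/629 ≈ 1.2526e+5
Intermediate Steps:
w(Y) = Y³
w(11)*(151 + ((557 + 579)*(548 - 611))/1258) = 11³*(151 + ((557 + 579)*(548 - 611))/1258) = 1331*(151 + (1136*(-63))*(1/1258)) = 1331*(151 - 71568*1/1258) = 1331*(151 - 35784/629) = 1331*(59195/629) = 78788545/629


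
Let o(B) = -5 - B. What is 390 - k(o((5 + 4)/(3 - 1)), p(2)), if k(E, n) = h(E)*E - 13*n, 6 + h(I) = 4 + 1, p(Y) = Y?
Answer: 813/2 ≈ 406.50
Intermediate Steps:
h(I) = -1 (h(I) = -6 + (4 + 1) = -6 + 5 = -1)
k(E, n) = -E - 13*n
390 - k(o((5 + 4)/(3 - 1)), p(2)) = 390 - (-(-5 - (5 + 4)/(3 - 1)) - 13*2) = 390 - (-(-5 - 9/2) - 26) = 390 - (-1*(-19/2) - 26) = 390 - (19/2 - 26) = 390 - 1*(-33/2) = 390 + 33/2 = 813/2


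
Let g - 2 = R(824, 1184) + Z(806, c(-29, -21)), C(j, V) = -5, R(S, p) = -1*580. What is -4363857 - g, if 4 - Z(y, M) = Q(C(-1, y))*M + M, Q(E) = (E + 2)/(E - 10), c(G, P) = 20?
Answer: -4363259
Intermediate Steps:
R(S, p) = -580
Q(E) = (2 + E)/(-10 + E)
Z(y, M) = 4 - 6*M/5 (Z(y, M) = 4 - (((2 - 5)/(-10 - 5))*M + M) = 4 - ((-3/(-15))*M + M) = 4 - ((-1/15*(-3))*M + M) = 4 - (M/5 + M) = 4 - 6*M/5)
g = -598 (g = 2 + (-580 + (4 - 6/5*20)) = 2 + (-580 + (4 - 24)) = 2 + (-580 - 20) = 2 - 600 = -598)
-4363857 - g = -4363857 - 1*(-598) = -4363857 + 598 = -4363259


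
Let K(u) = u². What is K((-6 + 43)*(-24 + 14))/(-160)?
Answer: -6845/8 ≈ -855.63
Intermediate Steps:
K((-6 + 43)*(-24 + 14))/(-160) = ((-6 + 43)*(-24 + 14))²/(-160) = (37*(-10))²*(-1/160) = (-370)²*(-1/160) = 136900*(-1/160) = -6845/8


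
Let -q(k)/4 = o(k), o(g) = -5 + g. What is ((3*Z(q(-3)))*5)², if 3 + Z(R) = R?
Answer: 189225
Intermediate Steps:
q(k) = 20 - 4*k (q(k) = -4*(-5 + k) = 20 - 4*k)
Z(R) = -3 + R
((3*Z(q(-3)))*5)² = ((3*(-3 + (20 - 4*(-3))))*5)² = ((3*(-3 + (20 + 12)))*5)² = ((3*(-3 + 32))*5)² = ((3*29)*5)² = (87*5)² = 435² = 189225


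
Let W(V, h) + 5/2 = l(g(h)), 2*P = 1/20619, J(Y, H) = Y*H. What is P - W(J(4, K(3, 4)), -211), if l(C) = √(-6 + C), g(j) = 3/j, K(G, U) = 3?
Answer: 51548/20619 - 3*I*√29751/211 ≈ 2.5 - 2.4524*I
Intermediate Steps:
J(Y, H) = H*Y
P = 1/41238 (P = (½)/20619 = (½)*(1/20619) = 1/41238 ≈ 2.4249e-5)
W(V, h) = -5/2 + √(-6 + 3/h)
P - W(J(4, K(3, 4)), -211) = 1/41238 - (-5/2 + √(-6 + 3/(-211))) = 1/41238 - (-5/2 + √(-6 + 3*(-1/211))) = 1/41238 - (-5/2 + √(-6 - 3/211)) = 1/41238 - (-5/2 + √(-1269/211)) = 1/41238 - (-5/2 + 3*I*√29751/211) = 1/41238 + (5/2 - 3*I*√29751/211) = 51548/20619 - 3*I*√29751/211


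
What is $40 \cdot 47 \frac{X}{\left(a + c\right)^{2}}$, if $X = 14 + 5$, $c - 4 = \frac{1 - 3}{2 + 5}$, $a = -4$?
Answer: $437570$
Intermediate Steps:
$c = \frac{26}{7}$ ($c = 4 + \frac{1 - 3}{2 + 5} = 4 - \frac{2}{7} = \frac{26}{7} \approx 3.7143$)
$X = 19$
$40 \cdot 47 \frac{X}{\left(a + c\right)^{2}} = 40 \cdot 47 \frac{19}{\left(-4 + \frac{26}{7}\right)^{2}} = 1880 \frac{19}{\left(- \frac{2}{7}\right)^{2}} = 1880 \frac{19}{\frac{4}{49}} = 1880 \cdot 19 \cdot \frac{49}{4} = 1880 \cdot \frac{931}{4} = 437570$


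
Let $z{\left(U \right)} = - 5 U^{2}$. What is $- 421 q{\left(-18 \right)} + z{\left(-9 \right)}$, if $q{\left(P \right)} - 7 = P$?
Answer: $4226$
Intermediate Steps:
$q{\left(P \right)} = 7 + P$
$- 421 q{\left(-18 \right)} + z{\left(-9 \right)} = - 421 \left(7 - 18\right) - 5 \left(-9\right)^{2} = \left(-421\right) \left(-11\right) - 405 = 4631 - 405 = 4226$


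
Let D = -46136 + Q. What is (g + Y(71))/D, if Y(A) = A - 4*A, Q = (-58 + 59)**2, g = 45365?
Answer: -45152/46135 ≈ -0.97869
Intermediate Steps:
Q = 1 (Q = 1**2 = 1)
Y(A) = -3*A
D = -46135 (D = -46136 + 1 = -46135)
(g + Y(71))/D = (45365 - 3*71)/(-46135) = (45365 - 213)*(-1/46135) = 45152*(-1/46135) = -45152/46135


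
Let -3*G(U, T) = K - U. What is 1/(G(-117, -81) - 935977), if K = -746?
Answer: -3/2807302 ≈ -1.0686e-6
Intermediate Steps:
G(U, T) = 746/3 + U/3 (G(U, T) = -(-746 - U)/3 = 746/3 + U/3)
1/(G(-117, -81) - 935977) = 1/((746/3 + (1/3)*(-117)) - 935977) = 1/((746/3 - 39) - 935977) = 1/(629/3 - 935977) = 1/(-2807302/3) = -3/2807302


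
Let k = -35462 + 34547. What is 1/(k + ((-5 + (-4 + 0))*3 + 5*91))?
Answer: -1/487 ≈ -0.0020534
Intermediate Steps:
k = -915
1/(k + ((-5 + (-4 + 0))*3 + 5*91)) = 1/(-915 + ((-5 + (-4 + 0))*3 + 5*91)) = 1/(-915 + ((-5 - 4)*3 + 455)) = 1/(-915 + (-9*3 + 455)) = 1/(-915 + (-27 + 455)) = 1/(-915 + 428) = 1/(-487) = -1/487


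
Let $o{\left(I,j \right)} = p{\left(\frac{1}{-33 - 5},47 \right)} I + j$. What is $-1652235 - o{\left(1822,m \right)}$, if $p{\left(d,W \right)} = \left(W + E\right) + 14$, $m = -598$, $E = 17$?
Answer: $-1793753$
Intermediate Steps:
$p{\left(d,W \right)} = 31 + W$ ($p{\left(d,W \right)} = \left(W + 17\right) + 14 = \left(17 + W\right) + 14 = 31 + W$)
$o{\left(I,j \right)} = j + 78 I$ ($o{\left(I,j \right)} = \left(31 + 47\right) I + j = 78 I + j = j + 78 I$)
$-1652235 - o{\left(1822,m \right)} = -1652235 - \left(-598 + 78 \cdot 1822\right) = -1652235 - \left(-598 + 142116\right) = -1652235 - 141518 = -1793753$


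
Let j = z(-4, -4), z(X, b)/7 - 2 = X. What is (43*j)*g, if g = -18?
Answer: 10836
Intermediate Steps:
z(X, b) = 14 + 7*X
j = -14 (j = 14 + 7*(-4) = 14 - 28 = -14)
(43*j)*g = (43*(-14))*(-18) = -602*(-18) = 10836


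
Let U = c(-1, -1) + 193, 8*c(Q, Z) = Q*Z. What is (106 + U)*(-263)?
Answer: -629359/8 ≈ -78670.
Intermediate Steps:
c(Q, Z) = Q*Z/8 (c(Q, Z) = (Q*Z)/8 = Q*Z/8)
U = 1545/8 (U = (⅛)*(-1)*(-1) + 193 = ⅛ + 193 = 1545/8 ≈ 193.13)
(106 + U)*(-263) = (106 + 1545/8)*(-263) = (2393/8)*(-263) = -629359/8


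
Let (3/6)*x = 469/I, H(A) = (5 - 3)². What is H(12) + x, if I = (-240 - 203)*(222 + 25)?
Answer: 436746/109421 ≈ 3.9914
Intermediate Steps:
H(A) = 4 (H(A) = 2² = 4)
I = -109421 (I = -443*247 = -109421)
x = -938/109421 (x = 2*(469/(-109421)) = 2*(469*(-1/109421)) = 2*(-469/109421) = -938/109421 ≈ -0.0085724)
H(12) + x = 4 - 938/109421 = 436746/109421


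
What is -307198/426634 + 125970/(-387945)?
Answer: -21427387/20509359 ≈ -1.0448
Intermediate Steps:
-307198/426634 + 125970/(-387945) = -307198*1/426634 + 125970*(-1/387945) = -571/793 - 8398/25863 = -21427387/20509359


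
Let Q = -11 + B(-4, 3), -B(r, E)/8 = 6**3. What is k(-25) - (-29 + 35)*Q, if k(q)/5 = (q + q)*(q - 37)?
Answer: 25934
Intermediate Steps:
B(r, E) = -1728 (B(r, E) = -8*6**3 = -8*216 = -1728)
k(q) = 10*q*(-37 + q) (k(q) = 5*((q + q)*(q - 37)) = 5*((2*q)*(-37 + q)) = 5*(2*q*(-37 + q)) = 10*q*(-37 + q))
Q = -1739 (Q = -11 - 1728 = -1739)
k(-25) - (-29 + 35)*Q = 10*(-25)*(-37 - 25) - (-29 + 35)*(-1739) = 10*(-25)*(-62) - 6*(-1739) = 15500 - 1*(-10434) = 15500 + 10434 = 25934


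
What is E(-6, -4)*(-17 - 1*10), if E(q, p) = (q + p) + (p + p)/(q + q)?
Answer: 252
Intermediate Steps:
E(q, p) = p + q + p/q (E(q, p) = (p + q) + (2*p)/((2*q)) = (p + q) + (2*p)*(1/(2*q)) = (p + q) + p/q = p + q + p/q)
E(-6, -4)*(-17 - 1*10) = (-4 - 6 - 4/(-6))*(-17 - 1*10) = (-4 - 6 - 4*(-⅙))*(-17 - 10) = (-4 - 6 + ⅔)*(-27) = -28/3*(-27) = 252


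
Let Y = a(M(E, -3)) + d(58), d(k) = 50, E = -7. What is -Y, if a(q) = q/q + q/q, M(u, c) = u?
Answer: -52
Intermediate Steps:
a(q) = 2 (a(q) = 1 + 1 = 2)
Y = 52 (Y = 2 + 50 = 52)
-Y = -1*52 = -52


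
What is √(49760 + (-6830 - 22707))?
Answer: 3*√2247 ≈ 142.21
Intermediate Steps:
√(49760 + (-6830 - 22707)) = √(49760 - 29537) = √20223 = 3*√2247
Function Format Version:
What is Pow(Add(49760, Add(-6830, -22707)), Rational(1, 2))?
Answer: Mul(3, Pow(2247, Rational(1, 2))) ≈ 142.21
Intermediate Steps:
Pow(Add(49760, Add(-6830, -22707)), Rational(1, 2)) = Pow(Add(49760, -29537), Rational(1, 2)) = Pow(20223, Rational(1, 2)) = Mul(3, Pow(2247, Rational(1, 2)))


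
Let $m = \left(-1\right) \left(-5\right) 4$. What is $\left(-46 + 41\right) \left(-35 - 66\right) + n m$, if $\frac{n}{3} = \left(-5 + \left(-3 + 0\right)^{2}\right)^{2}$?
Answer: $1465$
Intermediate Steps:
$m = 20$ ($m = 5 \cdot 4 = 20$)
$n = 48$ ($n = 3 \left(-5 + \left(-3 + 0\right)^{2}\right)^{2} = 3 \left(-5 + \left(-3\right)^{2}\right)^{2} = 3 \left(-5 + 9\right)^{2} = 3 \cdot 4^{2} = 3 \cdot 16 = 48$)
$\left(-46 + 41\right) \left(-35 - 66\right) + n m = \left(-46 + 41\right) \left(-35 - 66\right) + 48 \cdot 20 = \left(-5\right) \left(-101\right) + 960 = 505 + 960 = 1465$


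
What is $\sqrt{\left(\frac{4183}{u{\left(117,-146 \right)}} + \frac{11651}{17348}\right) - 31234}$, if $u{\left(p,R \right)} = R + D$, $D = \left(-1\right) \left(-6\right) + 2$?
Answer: $\frac{7 i \sqrt{228549606611907}}{598506} \approx 176.82 i$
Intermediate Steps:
$D = 8$ ($D = 6 + 2 = 8$)
$u{\left(p,R \right)} = 8 + R$ ($u{\left(p,R \right)} = R + 8 = 8 + R$)
$\sqrt{\left(\frac{4183}{u{\left(117,-146 \right)}} + \frac{11651}{17348}\right) - 31234} = \sqrt{\left(\frac{4183}{8 - 146} + \frac{11651}{17348}\right) - 31234} = \sqrt{\left(\frac{4183}{-138} + 11651 \cdot \frac{1}{17348}\right) - 31234} = \sqrt{\left(4183 \left(- \frac{1}{138}\right) + \frac{11651}{17348}\right) - 31234} = \sqrt{\left(- \frac{4183}{138} + \frac{11651}{17348}\right) - 31234} = \sqrt{- \frac{35479423}{1197012} - 31234} = \sqrt{- \frac{37422952231}{1197012}} = \frac{7 i \sqrt{228549606611907}}{598506}$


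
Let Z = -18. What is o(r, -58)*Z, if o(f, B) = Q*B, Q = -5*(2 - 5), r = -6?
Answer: 15660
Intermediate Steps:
Q = 15 (Q = -5*(-3) = 15)
o(f, B) = 15*B
o(r, -58)*Z = (15*(-58))*(-18) = -870*(-18) = 15660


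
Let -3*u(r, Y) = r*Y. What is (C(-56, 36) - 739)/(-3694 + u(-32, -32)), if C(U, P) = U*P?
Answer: 8265/12106 ≈ 0.68272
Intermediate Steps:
C(U, P) = P*U
u(r, Y) = -Y*r/3 (u(r, Y) = -r*Y/3 = -Y*r/3)
(C(-56, 36) - 739)/(-3694 + u(-32, -32)) = (36*(-56) - 739)/(-3694 - 1/3*(-32)*(-32)) = (-2016 - 739)/(-3694 - 1024/3) = -2755/(-12106/3) = -2755*(-3/12106) = 8265/12106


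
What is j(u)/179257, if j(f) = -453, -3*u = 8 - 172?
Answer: -453/179257 ≈ -0.0025271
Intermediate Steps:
u = 164/3 (u = -(8 - 172)/3 = -1/3*(-164) = 164/3 ≈ 54.667)
j(u)/179257 = -453/179257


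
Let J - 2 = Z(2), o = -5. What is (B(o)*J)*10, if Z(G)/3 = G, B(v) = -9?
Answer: -720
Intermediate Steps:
Z(G) = 3*G
J = 8 (J = 2 + 3*2 = 2 + 6 = 8)
(B(o)*J)*10 = -9*8*10 = -72*10 = -720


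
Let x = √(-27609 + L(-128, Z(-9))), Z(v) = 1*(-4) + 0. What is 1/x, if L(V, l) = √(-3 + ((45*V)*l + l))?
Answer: -I/√(27609 - √23033) ≈ -0.0060349*I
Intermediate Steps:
Z(v) = -4 (Z(v) = -4 + 0 = -4)
L(V, l) = √(-3 + l + 45*V*l) (L(V, l) = √(-3 + (45*V*l + l)) = √(-3 + (l + 45*V*l)) = √(-3 + l + 45*V*l))
x = √(-27609 + √23033) (x = √(-27609 + √(-3 - 4 + 45*(-128)*(-4))) = √(-27609 + √(-3 - 4 + 23040)) = √(-27609 + √23033) ≈ 165.7*I)
1/x = 1/(√(-27609 + √23033)) = (-27609 + √23033)^(-½)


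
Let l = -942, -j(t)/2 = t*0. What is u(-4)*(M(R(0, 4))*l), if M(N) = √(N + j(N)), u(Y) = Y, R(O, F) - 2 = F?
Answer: 3768*√6 ≈ 9229.7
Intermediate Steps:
j(t) = 0 (j(t) = -2*t*0 = -2*0 = 0)
R(O, F) = 2 + F
M(N) = √N (M(N) = √(N + 0) = √N)
u(-4)*(M(R(0, 4))*l) = -4*√(2 + 4)*(-942) = -4*√6*(-942) = -(-3768)*√6 = 3768*√6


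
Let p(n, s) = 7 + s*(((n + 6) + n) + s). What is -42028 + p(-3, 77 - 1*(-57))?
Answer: -24065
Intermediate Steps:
p(n, s) = 7 + s*(6 + s + 2*n) (p(n, s) = 7 + s*(((6 + n) + n) + s) = 7 + s*((6 + 2*n) + s) = 7 + s*(6 + s + 2*n))
-42028 + p(-3, 77 - 1*(-57)) = -42028 + (7 + (77 - 1*(-57))² + 6*(77 - 1*(-57)) + 2*(-3)*(77 - 1*(-57))) = -42028 + (7 + (77 + 57)² + 6*(77 + 57) + 2*(-3)*(77 + 57)) = -42028 + (7 + 134² + 6*134 + 2*(-3)*134) = -42028 + (7 + 17956 + 804 - 804) = -42028 + 17963 = -24065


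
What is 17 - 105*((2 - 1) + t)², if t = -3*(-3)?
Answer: -10483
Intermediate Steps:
t = 9
17 - 105*((2 - 1) + t)² = 17 - 105*((2 - 1) + 9)² = 17 - 105*(1 + 9)² = 17 - 105*10² = 17 - 105*100 = 17 - 10500 = -10483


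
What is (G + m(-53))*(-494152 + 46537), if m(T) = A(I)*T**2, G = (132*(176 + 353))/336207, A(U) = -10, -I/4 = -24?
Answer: 1409089752382410/112069 ≈ 1.2573e+10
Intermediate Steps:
I = 96 (I = -4*(-24) = 96)
G = 23276/112069 (G = (132*529)*(1/336207) = 69828*(1/336207) = 23276/112069 ≈ 0.20769)
m(T) = -10*T**2
(G + m(-53))*(-494152 + 46537) = (23276/112069 - 10*(-53)**2)*(-494152 + 46537) = (23276/112069 - 10*2809)*(-447615) = (23276/112069 - 28090)*(-447615) = -3147994934/112069*(-447615) = 1409089752382410/112069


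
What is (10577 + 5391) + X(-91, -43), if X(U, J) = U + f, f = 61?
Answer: 15938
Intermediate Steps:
X(U, J) = 61 + U (X(U, J) = U + 61 = 61 + U)
(10577 + 5391) + X(-91, -43) = (10577 + 5391) + (61 - 91) = 15968 - 30 = 15938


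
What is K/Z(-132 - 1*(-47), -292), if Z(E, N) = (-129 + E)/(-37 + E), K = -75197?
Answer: -4587017/107 ≈ -42869.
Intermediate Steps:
Z(E, N) = (-129 + E)/(-37 + E)
K/Z(-132 - 1*(-47), -292) = -75197*(-37 + (-132 - 1*(-47)))/(-129 + (-132 - 1*(-47))) = -75197*(-37 + (-132 + 47))/(-129 + (-132 + 47)) = -75197*(-37 - 85)/(-129 - 85) = -75197/(-214/(-122)) = -75197/((-1/122*(-214))) = -75197/107/61 = -75197*61/107 = -4587017/107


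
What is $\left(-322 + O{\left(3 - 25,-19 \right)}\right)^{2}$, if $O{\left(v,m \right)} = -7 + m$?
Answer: $121104$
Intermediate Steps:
$\left(-322 + O{\left(3 - 25,-19 \right)}\right)^{2} = \left(-322 - 26\right)^{2} = \left(-348\right)^{2} = 121104$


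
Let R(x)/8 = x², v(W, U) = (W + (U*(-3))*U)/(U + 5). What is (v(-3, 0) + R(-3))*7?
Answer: 2499/5 ≈ 499.80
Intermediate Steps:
v(W, U) = (W - 3*U²)/(5 + U) (v(W, U) = (W + (-3*U)*U)/(5 + U) = (W - 3*U²)/(5 + U))
R(x) = 8*x²
(v(-3, 0) + R(-3))*7 = ((-3 - 3*0²)/(5 + 0) + 8*(-3)²)*7 = ((-3 - 3*0)/5 + 8*9)*7 = ((-3 + 0)/5 + 72)*7 = ((⅕)*(-3) + 72)*7 = (-⅗ + 72)*7 = (357/5)*7 = 2499/5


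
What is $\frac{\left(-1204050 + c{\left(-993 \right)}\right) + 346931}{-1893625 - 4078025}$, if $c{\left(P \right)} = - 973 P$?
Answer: $- \frac{10907}{597165} \approx -0.018265$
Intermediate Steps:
$\frac{\left(-1204050 + c{\left(-993 \right)}\right) + 346931}{-1893625 - 4078025} = \frac{\left(-1204050 - -966189\right) + 346931}{-1893625 - 4078025} = \frac{\left(-1204050 + 966189\right) + 346931}{-5971650} = \left(-237861 + 346931\right) \left(- \frac{1}{5971650}\right) = 109070 \left(- \frac{1}{5971650}\right) = - \frac{10907}{597165}$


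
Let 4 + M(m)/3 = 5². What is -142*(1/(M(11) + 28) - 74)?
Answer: 956086/91 ≈ 10506.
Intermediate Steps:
M(m) = 63 (M(m) = -12 + 3*5² = -12 + 3*25 = -12 + 75 = 63)
-142*(1/(M(11) + 28) - 74) = -142*(1/(63 + 28) - 74) = -142*(1/91 - 74) = -142*(-6733/91) = 956086/91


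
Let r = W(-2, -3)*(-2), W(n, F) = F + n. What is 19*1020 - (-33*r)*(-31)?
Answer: 9150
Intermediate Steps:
r = 10 (r = (-3 - 2)*(-2) = -5*(-2) = 10)
19*1020 - (-33*r)*(-31) = 19*1020 - (-33*10)*(-31) = 19380 - (-330)*(-31) = 19380 - 1*10230 = 19380 - 10230 = 9150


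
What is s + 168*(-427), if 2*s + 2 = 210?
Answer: -71632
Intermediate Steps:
s = 104 (s = -1 + (½)*210 = -1 + 105 = 104)
s + 168*(-427) = 104 + 168*(-427) = 104 - 71736 = -71632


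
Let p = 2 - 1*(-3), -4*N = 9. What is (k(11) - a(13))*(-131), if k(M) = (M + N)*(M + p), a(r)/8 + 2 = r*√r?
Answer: -20436 + 13624*√13 ≈ 28686.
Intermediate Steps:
a(r) = -16 + 8*r^(3/2) (a(r) = -16 + 8*(r*√r) = -16 + 8*r^(3/2))
N = -9/4 (N = -¼*9 = -9/4 ≈ -2.2500)
p = 5 (p = 2 + 3 = 5)
k(M) = (5 + M)*(-9/4 + M) (k(M) = (M - 9/4)*(M + 5) = (-9/4 + M)*(5 + M) = (5 + M)*(-9/4 + M))
(k(11) - a(13))*(-131) = ((-45/4 + 11² + (11/4)*11) - (-16 + 8*13^(3/2)))*(-131) = ((-45/4 + 121 + 121/4) - (-16 + 8*(13*√13)))*(-131) = (140 - (-16 + 104*√13))*(-131) = (140 + (16 - 104*√13))*(-131) = (156 - 104*√13)*(-131) = -20436 + 13624*√13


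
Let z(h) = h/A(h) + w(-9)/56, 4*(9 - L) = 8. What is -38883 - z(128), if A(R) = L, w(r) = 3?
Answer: -2178475/56 ≈ -38901.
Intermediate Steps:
L = 7 (L = 9 - ¼*8 = 9 - 2 = 7)
A(R) = 7
z(h) = 3/56 + h/7 (z(h) = h/7 + 3/56 = 3/56 + h/7)
-38883 - z(128) = -38883 - (3/56 + (⅐)*128) = -38883 - (3/56 + 128/7) = -38883 - 1*1027/56 = -38883 - 1027/56 = -2178475/56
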